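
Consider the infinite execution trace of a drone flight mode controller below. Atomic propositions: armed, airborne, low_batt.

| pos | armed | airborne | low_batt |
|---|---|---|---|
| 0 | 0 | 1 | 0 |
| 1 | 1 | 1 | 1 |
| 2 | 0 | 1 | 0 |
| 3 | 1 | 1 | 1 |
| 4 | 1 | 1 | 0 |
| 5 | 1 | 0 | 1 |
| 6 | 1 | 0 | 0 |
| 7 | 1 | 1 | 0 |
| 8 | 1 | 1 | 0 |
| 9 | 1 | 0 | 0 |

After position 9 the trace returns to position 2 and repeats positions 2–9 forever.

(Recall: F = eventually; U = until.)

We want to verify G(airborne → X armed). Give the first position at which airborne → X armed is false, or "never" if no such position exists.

1

Check airborne → X armed at each position in order: 0 ✓.
At position 1 the labels are {airborne, armed, low_batt} and the next position 2 has {airborne}, so airborne → X armed is false there. This is the first violation.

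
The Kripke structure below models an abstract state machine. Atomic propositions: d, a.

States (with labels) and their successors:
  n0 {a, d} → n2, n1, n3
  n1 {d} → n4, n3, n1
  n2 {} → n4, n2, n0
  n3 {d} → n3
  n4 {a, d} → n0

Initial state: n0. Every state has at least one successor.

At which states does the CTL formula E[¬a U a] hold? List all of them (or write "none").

States satisfying ¬a: {n1, n2, n3}.
States satisfying a: {n0, n4}.
States satisfying E[¬a U a]: {n0, n1, n2, n4}.

{n0, n1, n2, n4}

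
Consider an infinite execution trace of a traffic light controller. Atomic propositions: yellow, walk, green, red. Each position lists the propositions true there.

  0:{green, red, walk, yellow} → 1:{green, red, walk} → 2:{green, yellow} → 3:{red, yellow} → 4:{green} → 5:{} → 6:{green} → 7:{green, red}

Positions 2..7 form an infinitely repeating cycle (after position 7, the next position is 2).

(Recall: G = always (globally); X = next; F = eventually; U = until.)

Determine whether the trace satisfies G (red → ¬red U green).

Violated

red → ¬red U green must hold at every position from 0 onward. It fails at position 3, so G (red → ¬red U green) is false.
Positions where red holds: 0, 1, 3, 7.
Check ¬red U green at each: 0→ok, 1→ok, 3→fails, 7→ok.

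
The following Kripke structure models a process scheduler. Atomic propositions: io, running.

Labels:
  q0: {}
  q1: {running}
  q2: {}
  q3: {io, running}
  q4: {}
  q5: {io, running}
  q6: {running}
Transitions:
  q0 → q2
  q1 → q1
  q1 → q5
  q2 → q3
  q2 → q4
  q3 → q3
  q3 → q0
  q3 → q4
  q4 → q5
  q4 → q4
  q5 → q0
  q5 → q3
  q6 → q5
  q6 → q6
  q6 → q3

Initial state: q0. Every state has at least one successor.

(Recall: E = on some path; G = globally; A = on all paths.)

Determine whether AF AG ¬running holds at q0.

No

States satisfying AG ¬running: ∅.
States satisfying AF AG ¬running: ∅.
There is a path from q0 along which AG ¬running never holds.
q0 ∉ Sat(AF AG ¬running).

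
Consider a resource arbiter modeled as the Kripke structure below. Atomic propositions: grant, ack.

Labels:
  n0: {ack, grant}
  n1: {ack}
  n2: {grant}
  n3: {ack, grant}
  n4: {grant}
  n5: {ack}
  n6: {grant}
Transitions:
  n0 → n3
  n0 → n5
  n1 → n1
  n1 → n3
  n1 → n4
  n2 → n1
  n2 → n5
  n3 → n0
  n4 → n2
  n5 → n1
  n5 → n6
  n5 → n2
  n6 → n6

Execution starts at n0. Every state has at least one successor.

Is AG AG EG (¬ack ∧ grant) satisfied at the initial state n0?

No

States satisfying AG EG (¬ack ∧ grant): {n6}.
States satisfying AG AG EG (¬ack ∧ grant): {n6}.
n0 is reachable from n0 and violates AG EG (¬ack ∧ grant), so AG fails at n0.
n0 ∉ Sat(AG AG EG (¬ack ∧ grant)).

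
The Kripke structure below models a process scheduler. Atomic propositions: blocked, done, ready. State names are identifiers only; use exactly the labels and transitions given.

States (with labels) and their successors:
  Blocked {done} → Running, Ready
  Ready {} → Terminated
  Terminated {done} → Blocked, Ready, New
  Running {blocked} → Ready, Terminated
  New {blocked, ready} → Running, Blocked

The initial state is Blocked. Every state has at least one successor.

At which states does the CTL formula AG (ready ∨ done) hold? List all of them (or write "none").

none

States satisfying ready ∨ done: {Blocked, Terminated, New}.
States satisfying AG (ready ∨ done): ∅.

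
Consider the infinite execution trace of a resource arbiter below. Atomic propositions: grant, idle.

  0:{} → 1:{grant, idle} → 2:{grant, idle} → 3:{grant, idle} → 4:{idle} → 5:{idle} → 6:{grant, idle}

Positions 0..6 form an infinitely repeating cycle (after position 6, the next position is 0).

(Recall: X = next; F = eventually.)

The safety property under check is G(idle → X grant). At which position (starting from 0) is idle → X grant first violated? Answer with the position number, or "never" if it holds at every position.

Check idle → X grant at each position in order: 0 ✓, 1 ✓, 2 ✓.
At position 3 the labels are {grant, idle} and the next position 4 has {idle}, so idle → X grant is false there. This is the first violation.

3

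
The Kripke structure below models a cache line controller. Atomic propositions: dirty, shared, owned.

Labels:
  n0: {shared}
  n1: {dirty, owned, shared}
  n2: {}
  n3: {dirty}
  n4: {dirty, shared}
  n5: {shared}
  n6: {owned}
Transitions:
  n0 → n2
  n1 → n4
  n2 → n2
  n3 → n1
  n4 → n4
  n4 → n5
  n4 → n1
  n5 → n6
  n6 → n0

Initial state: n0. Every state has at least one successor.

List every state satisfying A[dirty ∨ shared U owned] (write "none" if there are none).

{n1, n3, n5, n6}

States satisfying dirty ∨ shared: {n0, n1, n3, n4, n5}.
States satisfying owned: {n1, n6}.
States satisfying A[dirty ∨ shared U owned]: {n1, n3, n5, n6}.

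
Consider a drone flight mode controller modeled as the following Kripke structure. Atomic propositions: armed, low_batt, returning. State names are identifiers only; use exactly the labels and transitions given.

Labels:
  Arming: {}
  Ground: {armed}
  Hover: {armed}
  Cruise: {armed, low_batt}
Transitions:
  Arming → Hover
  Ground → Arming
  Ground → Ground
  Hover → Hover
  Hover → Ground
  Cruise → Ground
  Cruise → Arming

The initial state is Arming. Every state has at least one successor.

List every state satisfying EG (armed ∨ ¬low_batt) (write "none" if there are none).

States satisfying armed ∨ ¬low_batt: {Arming, Ground, Hover, Cruise}.
States satisfying EG (armed ∨ ¬low_batt): {Arming, Ground, Hover, Cruise}.

{Arming, Ground, Hover, Cruise}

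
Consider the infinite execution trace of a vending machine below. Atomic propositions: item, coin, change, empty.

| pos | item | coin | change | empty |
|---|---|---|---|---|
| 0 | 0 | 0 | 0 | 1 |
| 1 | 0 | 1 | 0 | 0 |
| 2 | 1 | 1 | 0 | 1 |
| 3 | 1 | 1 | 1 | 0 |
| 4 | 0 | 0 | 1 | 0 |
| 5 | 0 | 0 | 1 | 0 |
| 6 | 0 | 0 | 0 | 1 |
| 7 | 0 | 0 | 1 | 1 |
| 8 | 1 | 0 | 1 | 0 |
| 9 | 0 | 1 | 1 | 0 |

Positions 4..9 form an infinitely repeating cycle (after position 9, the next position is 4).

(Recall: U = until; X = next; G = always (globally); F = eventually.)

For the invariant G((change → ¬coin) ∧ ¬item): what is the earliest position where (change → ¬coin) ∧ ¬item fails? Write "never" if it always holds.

2

Check (change → ¬coin) ∧ ¬item at each position in order: 0 ✓, 1 ✓.
At position 2 the labels are {coin, empty, item}, so (change → ¬coin) ∧ ¬item is false there. This is the first violation.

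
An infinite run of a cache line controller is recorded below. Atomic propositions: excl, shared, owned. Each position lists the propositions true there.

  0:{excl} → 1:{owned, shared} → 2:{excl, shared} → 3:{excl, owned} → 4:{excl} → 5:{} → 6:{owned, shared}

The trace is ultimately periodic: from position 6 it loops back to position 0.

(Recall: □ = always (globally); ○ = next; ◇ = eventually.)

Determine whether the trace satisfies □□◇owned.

Yes

□◇owned holds at every position 0..6, and those are all positions ever visited, so □□◇owned holds.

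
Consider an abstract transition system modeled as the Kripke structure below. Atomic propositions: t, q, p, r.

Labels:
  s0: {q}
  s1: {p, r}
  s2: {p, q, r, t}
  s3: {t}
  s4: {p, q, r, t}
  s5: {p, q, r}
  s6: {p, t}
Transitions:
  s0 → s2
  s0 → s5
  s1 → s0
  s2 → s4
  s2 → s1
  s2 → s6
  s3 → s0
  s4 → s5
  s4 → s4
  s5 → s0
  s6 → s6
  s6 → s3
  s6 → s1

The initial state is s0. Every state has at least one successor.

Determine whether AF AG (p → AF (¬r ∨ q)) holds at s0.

States satisfying AG (p → AF (¬r ∨ q)): {s0, s1, s2, s3, s4, s5, s6}.
States satisfying AF AG (p → AF (¬r ∨ q)): {s0, s1, s2, s3, s4, s5, s6}.
s0 ∈ Sat(AF AG (p → AF (¬r ∨ q))).

Satisfied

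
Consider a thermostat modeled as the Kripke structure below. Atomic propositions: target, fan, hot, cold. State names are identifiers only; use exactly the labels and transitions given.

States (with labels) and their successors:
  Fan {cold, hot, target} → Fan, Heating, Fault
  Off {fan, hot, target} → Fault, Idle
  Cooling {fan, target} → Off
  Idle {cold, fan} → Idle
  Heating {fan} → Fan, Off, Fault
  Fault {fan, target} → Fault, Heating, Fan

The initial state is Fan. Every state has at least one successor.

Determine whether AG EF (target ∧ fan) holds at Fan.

Does not hold

States satisfying EF (target ∧ fan): {Fan, Off, Cooling, Heating, Fault}.
States satisfying AG EF (target ∧ fan): ∅.
Idle is reachable from Fan and violates EF (target ∧ fan), so AG fails at Fan.
Fan ∉ Sat(AG EF (target ∧ fan)).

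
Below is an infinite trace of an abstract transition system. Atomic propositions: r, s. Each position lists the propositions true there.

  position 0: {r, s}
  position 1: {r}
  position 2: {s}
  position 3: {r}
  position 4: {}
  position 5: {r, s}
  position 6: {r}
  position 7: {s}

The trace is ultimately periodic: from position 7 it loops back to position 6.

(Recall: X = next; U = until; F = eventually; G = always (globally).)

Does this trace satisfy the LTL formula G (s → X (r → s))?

Violated

s → X (r → s) must hold at every position from 0 onward. It fails at position 0, so G (s → X (r → s)) is false.
Positions where s holds: 0, 2, 5, 7.
Check X (r → s) at each: 0→fails, 2→fails, 5→fails, 7→fails.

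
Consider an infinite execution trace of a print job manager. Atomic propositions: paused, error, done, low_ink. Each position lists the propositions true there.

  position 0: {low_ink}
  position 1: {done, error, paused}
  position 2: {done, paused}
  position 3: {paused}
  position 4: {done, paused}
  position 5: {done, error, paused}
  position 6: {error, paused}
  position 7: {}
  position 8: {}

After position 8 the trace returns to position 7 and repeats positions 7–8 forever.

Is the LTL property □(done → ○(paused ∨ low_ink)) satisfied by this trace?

Satisfied

done → ○(paused ∨ low_ink) holds at every position 0..8, and those are all positions ever visited, so □(done → ○(paused ∨ low_ink)) holds.
Positions where done holds: 1, 2, 4, 5.
Check ○(paused ∨ low_ink) at each: 1→ok, 2→ok, 4→ok, 5→ok.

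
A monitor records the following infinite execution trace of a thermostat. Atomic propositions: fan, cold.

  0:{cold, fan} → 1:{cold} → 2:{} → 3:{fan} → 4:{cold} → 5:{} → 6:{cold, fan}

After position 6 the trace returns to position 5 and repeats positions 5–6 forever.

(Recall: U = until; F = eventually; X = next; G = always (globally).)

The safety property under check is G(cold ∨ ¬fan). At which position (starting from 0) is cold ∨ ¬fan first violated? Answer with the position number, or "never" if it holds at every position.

Check cold ∨ ¬fan at each position in order: 0 ✓, 1 ✓, 2 ✓.
At position 3 the labels are {fan}, so cold ∨ ¬fan is false there. This is the first violation.

3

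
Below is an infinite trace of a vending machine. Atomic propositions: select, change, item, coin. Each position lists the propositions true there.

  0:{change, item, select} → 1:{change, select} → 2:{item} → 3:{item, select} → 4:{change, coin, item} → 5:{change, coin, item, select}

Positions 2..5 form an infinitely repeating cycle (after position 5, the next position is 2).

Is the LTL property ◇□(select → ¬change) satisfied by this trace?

Violated

□(select → ¬change) is false at every position 0..5, so it never becomes true and ◇□(select → ¬change) fails.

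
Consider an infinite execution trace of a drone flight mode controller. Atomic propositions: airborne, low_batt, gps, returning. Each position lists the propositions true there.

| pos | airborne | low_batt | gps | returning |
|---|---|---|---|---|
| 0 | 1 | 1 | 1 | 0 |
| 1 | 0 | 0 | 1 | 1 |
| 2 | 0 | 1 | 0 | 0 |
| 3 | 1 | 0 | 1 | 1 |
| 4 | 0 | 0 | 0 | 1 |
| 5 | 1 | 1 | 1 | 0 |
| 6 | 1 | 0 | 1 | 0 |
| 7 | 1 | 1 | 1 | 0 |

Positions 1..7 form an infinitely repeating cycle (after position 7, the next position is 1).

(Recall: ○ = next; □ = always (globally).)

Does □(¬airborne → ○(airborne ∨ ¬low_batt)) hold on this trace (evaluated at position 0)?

No

¬airborne → ○(airborne ∨ ¬low_batt) must hold at every position from 0 onward. It fails at position 1, so □(¬airborne → ○(airborne ∨ ¬low_batt)) is false.
Positions where ¬airborne holds: 1, 2, 4.
Check ○(airborne ∨ ¬low_batt) at each: 1→fails, 2→ok, 4→ok.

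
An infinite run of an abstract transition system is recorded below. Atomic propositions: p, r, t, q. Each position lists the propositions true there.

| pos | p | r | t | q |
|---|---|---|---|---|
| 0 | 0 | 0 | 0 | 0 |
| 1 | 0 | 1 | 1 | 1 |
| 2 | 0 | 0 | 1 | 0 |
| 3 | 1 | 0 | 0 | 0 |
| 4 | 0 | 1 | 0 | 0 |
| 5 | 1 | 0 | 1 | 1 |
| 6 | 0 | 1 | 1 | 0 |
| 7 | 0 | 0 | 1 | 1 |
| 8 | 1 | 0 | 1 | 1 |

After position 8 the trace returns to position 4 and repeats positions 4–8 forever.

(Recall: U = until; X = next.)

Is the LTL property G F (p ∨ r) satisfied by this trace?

Satisfied

F (p ∨ r) holds at every position 0..8, and those are all positions ever visited, so G F (p ∨ r) holds.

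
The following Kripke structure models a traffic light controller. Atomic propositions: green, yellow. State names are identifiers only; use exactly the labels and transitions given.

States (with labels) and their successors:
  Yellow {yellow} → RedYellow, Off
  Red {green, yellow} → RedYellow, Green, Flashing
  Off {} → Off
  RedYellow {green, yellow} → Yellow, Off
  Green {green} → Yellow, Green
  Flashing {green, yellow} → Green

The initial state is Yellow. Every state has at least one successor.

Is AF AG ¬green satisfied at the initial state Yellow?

States satisfying AG ¬green: {Off}.
States satisfying AF AG ¬green: {Off}.
There is a path from Yellow along which AG ¬green never holds.
Yellow ∉ Sat(AF AG ¬green).

Does not hold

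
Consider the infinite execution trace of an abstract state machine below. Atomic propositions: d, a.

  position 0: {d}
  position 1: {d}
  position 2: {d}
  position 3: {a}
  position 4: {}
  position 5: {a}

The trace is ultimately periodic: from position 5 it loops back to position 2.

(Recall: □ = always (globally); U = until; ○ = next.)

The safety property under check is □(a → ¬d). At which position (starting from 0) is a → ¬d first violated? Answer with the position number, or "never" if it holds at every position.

a → ¬d holds at every position 0..5, and those are all the positions the trace ever visits, so the invariant □(a → ¬d) is never violated.

never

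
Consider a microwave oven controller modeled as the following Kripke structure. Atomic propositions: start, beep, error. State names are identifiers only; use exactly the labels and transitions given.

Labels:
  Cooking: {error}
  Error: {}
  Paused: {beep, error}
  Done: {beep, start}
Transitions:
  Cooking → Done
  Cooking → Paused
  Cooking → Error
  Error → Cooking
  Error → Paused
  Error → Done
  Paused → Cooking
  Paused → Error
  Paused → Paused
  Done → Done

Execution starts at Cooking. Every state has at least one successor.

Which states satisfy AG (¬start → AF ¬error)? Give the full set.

{Done}

States satisfying ¬start → AF ¬error: {Error, Done}.
States satisfying AG (¬start → AF ¬error): {Done}.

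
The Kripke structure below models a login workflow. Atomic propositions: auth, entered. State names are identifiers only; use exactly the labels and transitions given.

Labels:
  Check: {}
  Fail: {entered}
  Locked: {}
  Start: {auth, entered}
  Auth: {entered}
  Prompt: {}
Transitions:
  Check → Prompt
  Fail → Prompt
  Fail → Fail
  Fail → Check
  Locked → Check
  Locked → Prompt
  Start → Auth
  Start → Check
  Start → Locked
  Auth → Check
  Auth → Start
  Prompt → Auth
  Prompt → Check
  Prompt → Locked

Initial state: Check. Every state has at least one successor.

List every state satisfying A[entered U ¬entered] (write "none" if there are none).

{Check, Locked, Prompt}

States satisfying entered: {Fail, Start, Auth}.
States satisfying ¬entered: {Check, Locked, Prompt}.
States satisfying A[entered U ¬entered]: {Check, Locked, Prompt}.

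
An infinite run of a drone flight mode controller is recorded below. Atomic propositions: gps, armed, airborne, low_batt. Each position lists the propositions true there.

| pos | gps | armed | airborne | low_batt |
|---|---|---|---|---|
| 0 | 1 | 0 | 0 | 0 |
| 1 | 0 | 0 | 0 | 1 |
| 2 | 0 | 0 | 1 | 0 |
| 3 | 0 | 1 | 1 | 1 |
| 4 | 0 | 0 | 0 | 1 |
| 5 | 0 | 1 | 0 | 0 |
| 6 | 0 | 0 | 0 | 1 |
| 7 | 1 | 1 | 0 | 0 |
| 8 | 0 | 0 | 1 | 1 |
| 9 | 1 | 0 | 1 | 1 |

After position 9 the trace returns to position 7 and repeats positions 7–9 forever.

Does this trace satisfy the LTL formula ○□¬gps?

The position after 0 is 1; □¬gps is false there.

No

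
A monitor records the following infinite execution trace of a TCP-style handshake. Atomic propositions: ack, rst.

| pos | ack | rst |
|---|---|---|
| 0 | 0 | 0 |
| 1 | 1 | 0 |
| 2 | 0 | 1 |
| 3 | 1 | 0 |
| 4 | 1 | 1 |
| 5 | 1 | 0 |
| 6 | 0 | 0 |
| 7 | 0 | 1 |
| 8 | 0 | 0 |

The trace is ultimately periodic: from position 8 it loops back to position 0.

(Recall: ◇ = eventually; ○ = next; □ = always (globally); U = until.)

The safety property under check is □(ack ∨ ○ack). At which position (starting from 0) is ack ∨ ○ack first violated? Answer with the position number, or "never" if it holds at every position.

Check ack ∨ ○ack at each position in order: 0 ✓, 1 ✓, 2 ✓, 3 ✓, 4 ✓, 5 ✓.
At position 6 the labels are {} and the next position 7 has {rst}, so ack ∨ ○ack is false there. This is the first violation.

6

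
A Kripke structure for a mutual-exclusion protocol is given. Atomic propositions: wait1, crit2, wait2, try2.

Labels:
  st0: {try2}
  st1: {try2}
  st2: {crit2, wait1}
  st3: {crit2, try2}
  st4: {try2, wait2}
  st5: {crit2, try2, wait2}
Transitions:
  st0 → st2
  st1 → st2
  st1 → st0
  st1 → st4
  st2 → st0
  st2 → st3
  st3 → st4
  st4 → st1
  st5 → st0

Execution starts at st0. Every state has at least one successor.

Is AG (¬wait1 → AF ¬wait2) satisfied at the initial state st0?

Holds

States satisfying ¬wait1 → AF ¬wait2: {st0, st1, st2, st3, st4, st5}.
States satisfying AG (¬wait1 → AF ¬wait2): {st0, st1, st2, st3, st4, st5}.
Every state reachable from st0 satisfies ¬wait1 → AF ¬wait2.
st0 ∈ Sat(AG (¬wait1 → AF ¬wait2)).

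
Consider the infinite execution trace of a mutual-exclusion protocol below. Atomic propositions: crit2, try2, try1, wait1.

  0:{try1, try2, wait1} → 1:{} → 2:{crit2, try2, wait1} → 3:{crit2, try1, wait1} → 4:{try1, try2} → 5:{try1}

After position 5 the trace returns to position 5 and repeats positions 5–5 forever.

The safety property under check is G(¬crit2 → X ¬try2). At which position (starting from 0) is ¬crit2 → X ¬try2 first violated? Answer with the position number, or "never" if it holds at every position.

1

Check ¬crit2 → X ¬try2 at each position in order: 0 ✓.
At position 1 the labels are {} and the next position 2 has {crit2, try2, wait1}, so ¬crit2 → X ¬try2 is false there. This is the first violation.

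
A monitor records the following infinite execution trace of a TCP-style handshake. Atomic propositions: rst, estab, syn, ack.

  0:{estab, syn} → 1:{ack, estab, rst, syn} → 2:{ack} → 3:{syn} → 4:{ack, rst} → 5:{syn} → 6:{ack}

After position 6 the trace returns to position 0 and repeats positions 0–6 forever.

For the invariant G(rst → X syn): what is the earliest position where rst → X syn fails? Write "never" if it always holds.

Check rst → X syn at each position in order: 0 ✓.
At position 1 the labels are {ack, estab, rst, syn} and the next position 2 has {ack}, so rst → X syn is false there. This is the first violation.

1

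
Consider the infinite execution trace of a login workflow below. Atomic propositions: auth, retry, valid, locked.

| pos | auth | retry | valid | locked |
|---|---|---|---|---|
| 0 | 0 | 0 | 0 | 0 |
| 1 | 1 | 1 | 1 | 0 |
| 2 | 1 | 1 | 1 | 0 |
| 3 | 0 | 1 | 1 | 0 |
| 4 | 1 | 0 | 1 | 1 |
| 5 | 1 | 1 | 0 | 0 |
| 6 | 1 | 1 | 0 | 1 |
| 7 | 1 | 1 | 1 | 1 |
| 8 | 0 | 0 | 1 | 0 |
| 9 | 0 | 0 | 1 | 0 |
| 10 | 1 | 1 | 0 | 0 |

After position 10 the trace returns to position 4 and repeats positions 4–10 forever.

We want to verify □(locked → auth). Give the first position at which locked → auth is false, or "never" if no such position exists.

never

locked → auth holds at every position 0..10, and those are all the positions the trace ever visits, so the invariant □(locked → auth) is never violated.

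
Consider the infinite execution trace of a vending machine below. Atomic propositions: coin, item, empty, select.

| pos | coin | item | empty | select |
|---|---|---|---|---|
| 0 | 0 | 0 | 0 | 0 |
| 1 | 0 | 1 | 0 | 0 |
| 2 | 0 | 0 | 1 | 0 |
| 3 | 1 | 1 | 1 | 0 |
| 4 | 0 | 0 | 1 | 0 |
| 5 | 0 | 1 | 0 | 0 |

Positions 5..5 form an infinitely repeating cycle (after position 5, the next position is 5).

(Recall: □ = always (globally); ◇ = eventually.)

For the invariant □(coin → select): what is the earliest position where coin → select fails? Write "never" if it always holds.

Check coin → select at each position in order: 0 ✓, 1 ✓, 2 ✓.
At position 3 the labels are {coin, empty, item}, so coin → select is false there. This is the first violation.

3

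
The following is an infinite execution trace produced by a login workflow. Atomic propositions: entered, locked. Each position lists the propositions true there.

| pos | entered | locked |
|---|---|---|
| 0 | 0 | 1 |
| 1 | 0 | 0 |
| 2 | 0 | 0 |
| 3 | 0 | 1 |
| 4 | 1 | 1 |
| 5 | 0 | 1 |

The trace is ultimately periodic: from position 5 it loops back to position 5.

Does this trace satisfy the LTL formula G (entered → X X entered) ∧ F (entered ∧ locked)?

Does not hold

entered → X X entered must hold at every position from 0 onward. It fails at position 4, so G (entered → X X entered) is false.
Positions where entered holds: 4.
Check X X entered at each: 4→fails.
entered ∧ locked holds at position 4, which is reachable from 0, so F (entered ∧ locked) holds.
At position 0: G (entered → X X entered) is false; F (entered ∧ locked) is true; so G (entered → X X entered) ∧ F (entered ∧ locked) is false.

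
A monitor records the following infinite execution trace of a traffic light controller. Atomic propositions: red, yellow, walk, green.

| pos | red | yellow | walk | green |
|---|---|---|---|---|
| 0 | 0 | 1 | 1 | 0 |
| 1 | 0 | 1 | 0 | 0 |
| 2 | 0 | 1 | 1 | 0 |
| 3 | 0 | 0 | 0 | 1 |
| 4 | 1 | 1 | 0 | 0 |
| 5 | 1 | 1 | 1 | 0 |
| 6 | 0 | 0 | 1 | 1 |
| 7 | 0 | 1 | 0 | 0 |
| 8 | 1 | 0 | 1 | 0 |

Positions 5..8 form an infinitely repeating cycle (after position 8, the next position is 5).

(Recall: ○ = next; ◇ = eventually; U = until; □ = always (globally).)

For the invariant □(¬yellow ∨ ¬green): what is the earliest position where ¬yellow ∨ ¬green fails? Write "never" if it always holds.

never

¬yellow ∨ ¬green holds at every position 0..8, and those are all the positions the trace ever visits, so the invariant □(¬yellow ∨ ¬green) is never violated.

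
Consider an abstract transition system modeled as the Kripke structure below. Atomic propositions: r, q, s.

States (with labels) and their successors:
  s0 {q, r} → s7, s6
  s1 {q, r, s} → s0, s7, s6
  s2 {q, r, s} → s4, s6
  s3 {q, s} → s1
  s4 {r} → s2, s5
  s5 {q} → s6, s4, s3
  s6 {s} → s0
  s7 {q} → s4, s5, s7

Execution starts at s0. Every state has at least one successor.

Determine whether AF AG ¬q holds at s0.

Violated

States satisfying AG ¬q: ∅.
States satisfying AF AG ¬q: ∅.
There is a path from s0 along which AG ¬q never holds.
s0 ∉ Sat(AF AG ¬q).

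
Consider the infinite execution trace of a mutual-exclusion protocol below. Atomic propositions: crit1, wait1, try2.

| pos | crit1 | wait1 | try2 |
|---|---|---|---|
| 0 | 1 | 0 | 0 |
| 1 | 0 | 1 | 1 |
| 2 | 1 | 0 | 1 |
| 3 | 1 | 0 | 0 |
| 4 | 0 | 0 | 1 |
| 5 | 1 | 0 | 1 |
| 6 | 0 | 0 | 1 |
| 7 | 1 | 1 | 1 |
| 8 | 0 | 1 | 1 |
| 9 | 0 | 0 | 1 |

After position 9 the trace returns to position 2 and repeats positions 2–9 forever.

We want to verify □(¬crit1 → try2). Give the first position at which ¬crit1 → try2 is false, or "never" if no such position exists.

never

¬crit1 → try2 holds at every position 0..9, and those are all the positions the trace ever visits, so the invariant □(¬crit1 → try2) is never violated.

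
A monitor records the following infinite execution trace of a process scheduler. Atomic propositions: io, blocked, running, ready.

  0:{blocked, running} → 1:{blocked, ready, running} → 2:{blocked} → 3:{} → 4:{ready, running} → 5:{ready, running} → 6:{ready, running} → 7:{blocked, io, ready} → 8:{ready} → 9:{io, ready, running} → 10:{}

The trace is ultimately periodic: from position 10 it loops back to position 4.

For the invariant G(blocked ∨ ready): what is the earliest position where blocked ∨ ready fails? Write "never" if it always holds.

3

Check blocked ∨ ready at each position in order: 0 ✓, 1 ✓, 2 ✓.
At position 3 the labels are {}, so blocked ∨ ready is false there. This is the first violation.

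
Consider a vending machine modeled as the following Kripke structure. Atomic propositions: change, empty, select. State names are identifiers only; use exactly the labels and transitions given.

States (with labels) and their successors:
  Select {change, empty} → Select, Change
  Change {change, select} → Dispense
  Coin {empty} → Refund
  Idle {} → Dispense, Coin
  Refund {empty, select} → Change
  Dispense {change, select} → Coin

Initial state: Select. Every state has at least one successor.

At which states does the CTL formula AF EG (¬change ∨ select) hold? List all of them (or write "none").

{Change, Coin, Idle, Refund, Dispense}

States satisfying EG (¬change ∨ select): {Change, Coin, Idle, Refund, Dispense}.
States satisfying AF EG (¬change ∨ select): {Change, Coin, Idle, Refund, Dispense}.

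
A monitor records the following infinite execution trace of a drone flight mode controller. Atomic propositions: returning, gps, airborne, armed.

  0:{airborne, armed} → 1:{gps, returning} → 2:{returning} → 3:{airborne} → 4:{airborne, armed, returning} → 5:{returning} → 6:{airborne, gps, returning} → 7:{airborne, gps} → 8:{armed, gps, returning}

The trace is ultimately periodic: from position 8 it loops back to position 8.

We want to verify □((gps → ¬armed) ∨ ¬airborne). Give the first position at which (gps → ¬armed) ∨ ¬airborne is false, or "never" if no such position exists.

(gps → ¬armed) ∨ ¬airborne holds at every position 0..8, and those are all the positions the trace ever visits, so the invariant □((gps → ¬armed) ∨ ¬airborne) is never violated.

never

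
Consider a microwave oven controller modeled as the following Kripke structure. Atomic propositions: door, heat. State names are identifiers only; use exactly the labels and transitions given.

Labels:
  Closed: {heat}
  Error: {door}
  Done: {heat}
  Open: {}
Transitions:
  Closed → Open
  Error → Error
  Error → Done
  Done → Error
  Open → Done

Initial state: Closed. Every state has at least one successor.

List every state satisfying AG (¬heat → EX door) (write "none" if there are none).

{Error, Done}

States satisfying ¬heat → EX door: {Closed, Error, Done}.
States satisfying AG (¬heat → EX door): {Error, Done}.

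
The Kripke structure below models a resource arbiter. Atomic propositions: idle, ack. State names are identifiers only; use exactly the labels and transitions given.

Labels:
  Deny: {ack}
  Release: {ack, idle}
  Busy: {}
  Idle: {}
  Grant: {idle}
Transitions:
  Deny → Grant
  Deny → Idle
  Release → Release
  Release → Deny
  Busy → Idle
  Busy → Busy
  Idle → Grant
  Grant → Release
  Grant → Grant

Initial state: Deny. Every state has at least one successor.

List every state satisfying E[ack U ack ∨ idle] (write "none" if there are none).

{Deny, Release, Grant}

States satisfying ack: {Deny, Release}.
States satisfying ack ∨ idle: {Deny, Release, Grant}.
States satisfying E[ack U ack ∨ idle]: {Deny, Release, Grant}.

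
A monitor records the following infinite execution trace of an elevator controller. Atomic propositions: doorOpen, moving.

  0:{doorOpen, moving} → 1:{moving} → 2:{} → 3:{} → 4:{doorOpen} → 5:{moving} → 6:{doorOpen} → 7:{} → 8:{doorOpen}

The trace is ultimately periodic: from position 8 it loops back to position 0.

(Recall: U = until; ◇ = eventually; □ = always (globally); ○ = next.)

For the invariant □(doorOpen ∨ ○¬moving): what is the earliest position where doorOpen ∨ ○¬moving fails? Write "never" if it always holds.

never

doorOpen ∨ ○¬moving holds at every position 0..8, and those are all the positions the trace ever visits, so the invariant □(doorOpen ∨ ○¬moving) is never violated.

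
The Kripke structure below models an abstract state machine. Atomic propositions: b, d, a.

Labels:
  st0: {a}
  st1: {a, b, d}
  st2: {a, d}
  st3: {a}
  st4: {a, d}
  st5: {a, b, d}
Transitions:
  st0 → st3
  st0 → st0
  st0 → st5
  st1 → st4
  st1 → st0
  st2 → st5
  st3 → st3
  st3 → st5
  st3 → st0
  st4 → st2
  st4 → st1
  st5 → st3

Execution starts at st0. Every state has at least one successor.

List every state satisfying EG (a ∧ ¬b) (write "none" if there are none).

{st0, st3}

States satisfying a ∧ ¬b: {st0, st2, st3, st4}.
States satisfying EG (a ∧ ¬b): {st0, st3}.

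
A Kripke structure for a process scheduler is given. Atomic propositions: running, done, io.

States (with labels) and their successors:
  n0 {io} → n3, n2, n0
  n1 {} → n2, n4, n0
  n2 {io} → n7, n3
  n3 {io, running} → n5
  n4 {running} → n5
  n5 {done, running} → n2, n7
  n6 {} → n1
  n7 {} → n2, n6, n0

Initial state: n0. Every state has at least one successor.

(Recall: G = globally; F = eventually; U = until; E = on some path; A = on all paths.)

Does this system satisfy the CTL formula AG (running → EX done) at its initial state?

States satisfying running → EX done: {n0, n1, n2, n3, n4, n6, n7}.
States satisfying AG (running → EX done): ∅.
n5 is reachable from n0 and violates running → EX done, so AG fails at n0.
n0 ∉ Sat(AG (running → EX done)).

Violated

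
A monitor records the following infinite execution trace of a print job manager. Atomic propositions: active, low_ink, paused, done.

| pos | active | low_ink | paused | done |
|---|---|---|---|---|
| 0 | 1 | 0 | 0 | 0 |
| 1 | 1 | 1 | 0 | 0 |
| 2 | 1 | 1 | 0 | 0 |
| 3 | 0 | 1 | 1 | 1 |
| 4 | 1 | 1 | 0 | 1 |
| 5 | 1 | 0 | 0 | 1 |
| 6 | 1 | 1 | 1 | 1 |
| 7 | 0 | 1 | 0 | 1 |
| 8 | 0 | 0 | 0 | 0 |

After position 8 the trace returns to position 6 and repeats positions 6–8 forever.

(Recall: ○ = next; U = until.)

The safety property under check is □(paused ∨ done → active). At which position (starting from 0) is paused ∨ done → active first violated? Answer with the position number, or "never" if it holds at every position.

3

Check paused ∨ done → active at each position in order: 0 ✓, 1 ✓, 2 ✓.
At position 3 the labels are {done, low_ink, paused}, so paused ∨ done → active is false there. This is the first violation.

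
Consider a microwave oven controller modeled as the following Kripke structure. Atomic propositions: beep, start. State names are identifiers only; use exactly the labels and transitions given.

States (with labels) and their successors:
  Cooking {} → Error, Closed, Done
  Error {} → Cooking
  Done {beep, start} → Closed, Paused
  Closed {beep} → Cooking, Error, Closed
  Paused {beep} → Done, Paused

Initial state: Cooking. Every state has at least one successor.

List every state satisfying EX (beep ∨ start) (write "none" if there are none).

{Cooking, Done, Closed, Paused}

States satisfying beep ∨ start: {Done, Closed, Paused}.
States satisfying EX (beep ∨ start): {Cooking, Done, Closed, Paused}.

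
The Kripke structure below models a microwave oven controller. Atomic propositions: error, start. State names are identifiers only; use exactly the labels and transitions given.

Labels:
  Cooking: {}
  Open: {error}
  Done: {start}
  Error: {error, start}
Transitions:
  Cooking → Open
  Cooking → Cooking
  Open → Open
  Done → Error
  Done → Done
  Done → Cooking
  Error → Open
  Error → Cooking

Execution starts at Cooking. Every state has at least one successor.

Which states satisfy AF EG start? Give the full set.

{Done}

States satisfying EG start: {Done}.
States satisfying AF EG start: {Done}.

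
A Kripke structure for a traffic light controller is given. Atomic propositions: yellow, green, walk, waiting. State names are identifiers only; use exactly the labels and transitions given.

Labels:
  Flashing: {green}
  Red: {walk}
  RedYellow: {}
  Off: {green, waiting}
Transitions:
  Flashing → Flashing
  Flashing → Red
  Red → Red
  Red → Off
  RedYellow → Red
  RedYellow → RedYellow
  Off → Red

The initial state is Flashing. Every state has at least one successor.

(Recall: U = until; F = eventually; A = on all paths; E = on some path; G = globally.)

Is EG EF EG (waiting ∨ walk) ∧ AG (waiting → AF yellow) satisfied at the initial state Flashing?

Violated

States satisfying EF EG (waiting ∨ walk): {Flashing, Red, RedYellow, Off}.
States satisfying EG EF EG (waiting ∨ walk): {Flashing, Red, RedYellow, Off}.
States satisfying waiting → AF yellow: {Flashing, Red, RedYellow}.
States satisfying AG (waiting → AF yellow): ∅.
States satisfying EG EF EG (waiting ∨ walk) ∧ AG (waiting → AF yellow): ∅.
Flashing ∉ Sat(EG EF EG (waiting ∨ walk) ∧ AG (waiting → AF yellow)).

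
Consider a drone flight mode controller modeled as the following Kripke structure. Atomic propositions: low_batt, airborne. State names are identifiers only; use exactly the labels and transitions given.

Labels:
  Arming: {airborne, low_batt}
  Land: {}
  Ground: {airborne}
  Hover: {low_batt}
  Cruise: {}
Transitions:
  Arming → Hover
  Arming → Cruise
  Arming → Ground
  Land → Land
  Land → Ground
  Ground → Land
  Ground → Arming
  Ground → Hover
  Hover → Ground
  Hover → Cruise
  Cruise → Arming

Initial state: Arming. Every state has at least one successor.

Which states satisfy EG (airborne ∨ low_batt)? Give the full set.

{Arming, Ground, Hover}

States satisfying airborne ∨ low_batt: {Arming, Ground, Hover}.
States satisfying EG (airborne ∨ low_batt): {Arming, Ground, Hover}.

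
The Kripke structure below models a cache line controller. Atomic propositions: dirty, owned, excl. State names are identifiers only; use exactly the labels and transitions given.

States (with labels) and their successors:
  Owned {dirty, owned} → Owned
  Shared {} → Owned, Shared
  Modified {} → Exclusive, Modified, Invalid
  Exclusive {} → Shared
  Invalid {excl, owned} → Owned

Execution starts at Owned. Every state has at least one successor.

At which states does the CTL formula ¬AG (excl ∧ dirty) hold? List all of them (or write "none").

States satisfying excl ∧ dirty: ∅.
States satisfying AG (excl ∧ dirty): ∅.
States satisfying ¬AG (excl ∧ dirty): {Owned, Shared, Modified, Exclusive, Invalid}.

{Owned, Shared, Modified, Exclusive, Invalid}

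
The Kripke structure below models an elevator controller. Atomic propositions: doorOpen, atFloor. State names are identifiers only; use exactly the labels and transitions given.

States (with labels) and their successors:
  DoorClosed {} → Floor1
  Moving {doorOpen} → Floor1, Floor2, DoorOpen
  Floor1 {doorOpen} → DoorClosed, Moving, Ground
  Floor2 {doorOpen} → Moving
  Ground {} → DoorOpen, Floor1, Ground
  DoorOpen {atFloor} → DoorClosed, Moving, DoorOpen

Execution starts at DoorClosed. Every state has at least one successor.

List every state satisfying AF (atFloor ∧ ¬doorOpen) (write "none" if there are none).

{DoorOpen}

States satisfying atFloor ∧ ¬doorOpen: {DoorOpen}.
States satisfying AF (atFloor ∧ ¬doorOpen): {DoorOpen}.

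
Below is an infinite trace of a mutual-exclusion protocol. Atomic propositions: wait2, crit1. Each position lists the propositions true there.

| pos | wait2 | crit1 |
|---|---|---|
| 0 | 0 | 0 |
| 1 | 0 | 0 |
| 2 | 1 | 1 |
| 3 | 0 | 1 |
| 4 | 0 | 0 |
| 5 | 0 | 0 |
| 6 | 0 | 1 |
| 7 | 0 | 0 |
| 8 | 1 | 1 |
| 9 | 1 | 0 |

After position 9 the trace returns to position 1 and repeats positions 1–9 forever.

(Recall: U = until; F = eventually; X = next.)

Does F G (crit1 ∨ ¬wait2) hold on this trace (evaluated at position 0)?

G (crit1 ∨ ¬wait2) is false at every position 0..9, so it never becomes true and F G (crit1 ∨ ¬wait2) fails.

Does not hold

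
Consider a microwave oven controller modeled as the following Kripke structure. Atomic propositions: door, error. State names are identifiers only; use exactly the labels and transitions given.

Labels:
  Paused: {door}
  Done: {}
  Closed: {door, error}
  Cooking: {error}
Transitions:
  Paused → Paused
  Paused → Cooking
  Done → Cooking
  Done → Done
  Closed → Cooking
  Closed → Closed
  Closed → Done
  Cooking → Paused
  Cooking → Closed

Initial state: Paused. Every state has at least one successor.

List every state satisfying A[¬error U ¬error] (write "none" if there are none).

States satisfying ¬error: {Paused, Done}.
States satisfying A[¬error U ¬error]: {Paused, Done}.

{Paused, Done}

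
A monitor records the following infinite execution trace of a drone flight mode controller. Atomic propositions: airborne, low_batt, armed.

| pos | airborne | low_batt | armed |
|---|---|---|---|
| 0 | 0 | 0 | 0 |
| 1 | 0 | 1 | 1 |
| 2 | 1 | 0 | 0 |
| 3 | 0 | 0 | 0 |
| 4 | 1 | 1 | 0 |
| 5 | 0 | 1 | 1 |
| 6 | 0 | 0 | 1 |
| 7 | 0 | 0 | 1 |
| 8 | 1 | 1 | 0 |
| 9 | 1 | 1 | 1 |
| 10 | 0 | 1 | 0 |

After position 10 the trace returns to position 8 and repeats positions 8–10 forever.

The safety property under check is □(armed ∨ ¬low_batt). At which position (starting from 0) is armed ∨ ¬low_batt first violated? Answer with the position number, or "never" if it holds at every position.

4

Check armed ∨ ¬low_batt at each position in order: 0 ✓, 1 ✓, 2 ✓, 3 ✓.
At position 4 the labels are {airborne, low_batt}, so armed ∨ ¬low_batt is false there. This is the first violation.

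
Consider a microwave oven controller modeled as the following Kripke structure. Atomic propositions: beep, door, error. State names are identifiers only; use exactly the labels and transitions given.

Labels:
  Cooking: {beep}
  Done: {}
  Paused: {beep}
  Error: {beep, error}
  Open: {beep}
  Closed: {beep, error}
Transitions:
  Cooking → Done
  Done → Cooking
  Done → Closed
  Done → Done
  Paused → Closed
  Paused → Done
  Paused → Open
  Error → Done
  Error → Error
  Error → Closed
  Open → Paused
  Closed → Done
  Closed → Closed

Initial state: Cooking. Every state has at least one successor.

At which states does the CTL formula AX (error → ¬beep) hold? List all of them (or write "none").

{Cooking, Open}

States satisfying error → ¬beep: {Cooking, Done, Paused, Open}.
States satisfying AX (error → ¬beep): {Cooking, Open}.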